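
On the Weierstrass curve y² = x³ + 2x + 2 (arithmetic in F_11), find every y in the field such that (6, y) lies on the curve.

x³ + 2x + 2 = 230 ≡ 10 (mod 11).
10 is a non-residue mod 11; no y exists.

none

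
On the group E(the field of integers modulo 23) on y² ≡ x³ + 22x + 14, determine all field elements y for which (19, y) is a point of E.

0

x³ + 22x + 14 = 7291 ≡ 0 (mod 23).
Only y = 0 satisfies y² ≡ 0.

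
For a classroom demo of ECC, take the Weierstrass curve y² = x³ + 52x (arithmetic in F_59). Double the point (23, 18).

tangent at (23, 18): λ = (3·23² + 52)/(2·18) ≡ 46/36. 36⁻¹ ≡ 41 (mod 59) since 36·41 = 1476 ≡ 1, so λ ≡ 46·41 ≡ 57.
  x = λ² - 23 - 23 = 3249 - 46 ≡ 17; y = λ·(23 - 17) - 18 ≡ 29. → (17, 29)

(17, 29)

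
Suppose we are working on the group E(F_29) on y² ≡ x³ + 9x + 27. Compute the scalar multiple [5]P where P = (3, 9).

(12, 6)

Double-and-add on 5 = (101)₂. Start with P = (3, 9) for the leading 1-bit.
double: tangent at (3, 9): λ = (3·3² + 9)/(2·9) ≡ 7/18. 18⁻¹ ≡ 21 (mod 29), so λ ≡ 7·21 ≡ 2.
  x = λ² - 3 - 3 = 4 - 6 ≡ 27; y = λ·(3 - 27) - 9 ≡ 1. → (27, 1)
double: tangent at (27, 1): λ = (3·27² + 9)/(2·1) ≡ 21/2. 2⁻¹ ≡ 15 (mod 29), so λ ≡ 21·15 ≡ 25.
  x = λ² - 27 - 27 = 625 - 54 ≡ 20; y = λ·(27 - 20) - 1 ≡ 0. → (20, 0)
add P: (20, 0) + (3, 9). λ = (9 - 0)/(3 - 20) ≡ 9/12 mod 29. 12⁻¹ ≡ 17 (mod 29) since 12·17 = 204 ≡ 1, so λ ≡ 8.
  x = λ² - 20 - 3 = 64 - 23 ≡ 12; y = λ·(20 - 12) - 0 ≡ 6. → (12, 6)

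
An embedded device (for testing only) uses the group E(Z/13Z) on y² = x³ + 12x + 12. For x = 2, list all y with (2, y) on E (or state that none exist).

none

x³ + 12x + 12 = 44 ≡ 5 (mod 13).
5 is a non-residue mod 13; no y exists.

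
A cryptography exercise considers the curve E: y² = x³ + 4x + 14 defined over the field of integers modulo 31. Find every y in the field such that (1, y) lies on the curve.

x³ + 4x + 14 = 19 ≡ 19 (mod 31).
Square roots of 19 mod 31: 9 and 22 (since 9² = 81 ≡ 19).

9, 22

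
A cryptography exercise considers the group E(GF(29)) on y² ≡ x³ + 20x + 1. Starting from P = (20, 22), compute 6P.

(28, 26)

Double-and-add on 6 = (110)₂. Start with P = (20, 22) for the leading 1-bit.
double: tangent at (20, 22): λ = (3·20² + 20)/(2·22) ≡ 2/15. 15⁻¹ ≡ 2 (mod 29) since 15·2 = 30 ≡ 1, so λ ≡ 2·2 ≡ 4.
  x = λ² - 20 - 20 = 16 - 40 ≡ 5; y = λ·(20 - 5) - 22 ≡ 9. → (5, 9)
add P: (5, 9) + (20, 22). λ = (22 - 9)/(20 - 5) ≡ 13/15 mod 29. 15⁻¹ ≡ 2 (mod 29), so λ ≡ 26.
  x = λ² - 5 - 20 = 676 - 25 ≡ 13; y = λ·(5 - 13) - 9 ≡ 15. → (13, 15)
double: tangent at (13, 15): λ = (3·13² + 20)/(2·15) ≡ 5/1. 1⁻¹ ≡ 1 (mod 29), so λ ≡ 5·1 ≡ 5.
  x = λ² - 13 - 13 = 25 - 26 ≡ 28; y = λ·(13 - 28) - 15 ≡ 26. → (28, 26)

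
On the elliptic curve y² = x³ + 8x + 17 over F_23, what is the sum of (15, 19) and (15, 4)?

O

The two points share x = 15 and their y-coordinates satisfy 19 + 4 ≡ 0 (mod 23), so they are inverses. Their sum is O.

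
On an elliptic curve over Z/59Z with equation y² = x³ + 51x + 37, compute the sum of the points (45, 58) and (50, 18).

(45, 58) + (50, 18). λ = (18 - 58)/(50 - 45) ≡ 19/5 mod 59. 5⁻¹ ≡ 12 (mod 59), so λ ≡ 51.
  x = λ² - 45 - 50 = 2601 - 95 ≡ 28; y = λ·(45 - 28) - 58 ≡ 42. → (28, 42)

(28, 42)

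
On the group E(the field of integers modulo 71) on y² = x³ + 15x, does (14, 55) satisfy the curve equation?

yes

y² = 55² ≡ 43; x³ + 15x + 0 = 2954 ≡ 43 (mod 71). 43 = 43.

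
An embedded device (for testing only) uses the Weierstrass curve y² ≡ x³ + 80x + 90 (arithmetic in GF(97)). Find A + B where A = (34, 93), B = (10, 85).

(34, 93) + (10, 85). λ = (85 - 93)/(10 - 34) ≡ 89/73 mod 97. 73⁻¹ ≡ 4 (mod 97) since 73·4 = 292 ≡ 1, so λ ≡ 65.
  x = λ² - 34 - 10 = 4225 - 44 ≡ 10; y = λ·(34 - 10) - 93 ≡ 12. → (10, 12)

(10, 12)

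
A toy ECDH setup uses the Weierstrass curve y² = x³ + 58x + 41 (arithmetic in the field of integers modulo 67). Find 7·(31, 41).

Write Q = (31, 41).
Repeated addition: build up to 7Q.
2Q: tangent at (31, 41): λ = (3·31² + 58)/(2·41) ≡ 60/15. 15⁻¹ ≡ 9 (mod 67) since 15·9 = 135 ≡ 1, so λ ≡ 60·9 ≡ 4.
  x = λ² - 31 - 31 = 16 - 62 ≡ 21; y = λ·(31 - 21) - 41 ≡ 66. → (21, 66)
3Q: (21, 66) + (31, 41). λ = (41 - 66)/(31 - 21) ≡ 42/10 mod 67. 10⁻¹ ≡ 47 (mod 67) since 10·47 = 470 ≡ 1, so λ ≡ 31.
  x = λ² - 21 - 31 = 961 - 52 ≡ 38; y = λ·(21 - 38) - 66 ≡ 10. → (38, 10)
4Q: (38, 10) + (31, 41). λ = (41 - 10)/(31 - 38) ≡ 31/60 mod 67. 60⁻¹ ≡ 19 (mod 67) since 60·19 = 1140 ≡ 1, so λ ≡ 53.
  x = λ² - 38 - 31 = 2809 - 69 ≡ 60; y = λ·(38 - 60) - 10 ≡ 30. → (60, 30)
5Q: (60, 30) + (31, 41). λ = (41 - 30)/(31 - 60) ≡ 11/38 mod 67. 38⁻¹ ≡ 30 (mod 67), so λ ≡ 62.
  x = λ² - 60 - 31 = 3844 - 91 ≡ 1; y = λ·(60 - 1) - 30 ≡ 10. → (1, 10)
6Q: (1, 10) + (31, 41). λ = (41 - 10)/(31 - 1) ≡ 31/30 mod 67. 30⁻¹ ≡ 38 (mod 67) since 30·38 = 1140 ≡ 1, so λ ≡ 39.
  x = λ² - 1 - 31 = 1521 - 32 ≡ 15; y = λ·(1 - 15) - 10 ≡ 47. → (15, 47)
7Q: (15, 47) + (31, 41). λ = (41 - 47)/(31 - 15) ≡ 61/16 mod 67. 16⁻¹ ≡ 21 (mod 67) since 16·21 = 336 ≡ 1, so λ ≡ 8.
  x = λ² - 15 - 31 = 64 - 46 ≡ 18; y = λ·(15 - 18) - 47 ≡ 63. → (18, 63)

(18, 63)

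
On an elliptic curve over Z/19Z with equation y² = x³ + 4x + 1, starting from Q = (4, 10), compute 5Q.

Repeated addition: build up to 5Q.
2Q: tangent at (4, 10): λ = (3·4² + 4)/(2·10) ≡ 14/1. 1⁻¹ ≡ 1 (mod 19), so λ ≡ 14·1 ≡ 14.
  x = λ² - 4 - 4 = 196 - 8 ≡ 17; y = λ·(4 - 17) - 10 ≡ 17. → (17, 17)
3Q: (17, 17) + (4, 10). λ = (10 - 17)/(4 - 17) ≡ 12/6 mod 19. 6⁻¹ ≡ 16 (mod 19) since 6·16 = 96 ≡ 1, so λ ≡ 2.
  x = λ² - 17 - 4 = 4 - 21 ≡ 2; y = λ·(17 - 2) - 17 ≡ 13. → (2, 13)
4Q: (2, 13) + (4, 10). λ = (10 - 13)/(4 - 2) ≡ 16/2 mod 19. 2⁻¹ ≡ 10 (mod 19) since 2·10 = 20 ≡ 1, so λ ≡ 8.
  x = λ² - 2 - 4 = 64 - 6 ≡ 1; y = λ·(2 - 1) - 13 ≡ 14. → (1, 14)
5Q: (1, 14) + (4, 10). λ = (10 - 14)/(4 - 1) ≡ 15/3 mod 19. 3⁻¹ ≡ 13 (mod 19), so λ ≡ 5.
  x = λ² - 1 - 4 = 25 - 5 ≡ 1; y = λ·(1 - 1) - 14 ≡ 5. → (1, 5)

(1, 5)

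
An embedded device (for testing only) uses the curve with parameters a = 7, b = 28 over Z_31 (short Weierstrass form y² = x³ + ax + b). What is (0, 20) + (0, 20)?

tangent at (0, 20): λ = (3·0² + 7)/(2·20) ≡ 7/9. 9⁻¹ ≡ 7 (mod 31), so λ ≡ 7·7 ≡ 18.
  x = λ² - 0 - 0 = 324 - 0 ≡ 14; y = λ·(0 - 14) - 20 ≡ 7. → (14, 7)

(14, 7)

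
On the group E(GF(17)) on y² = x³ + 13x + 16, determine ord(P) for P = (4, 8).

5

2P: tangent at (4, 8): λ = (3·4² + 13)/(2·8) ≡ 10/16. 16⁻¹ ≡ 16 (mod 17), so λ ≡ 10·16 ≡ 7.
  x = λ² - 4 - 4 = 49 - 8 ≡ 7; y = λ·(4 - 7) - 8 ≡ 5. → (7, 5)
3P: (7, 5) + (4, 8). λ = (8 - 5)/(4 - 7) ≡ 3/14 mod 17. 14⁻¹ ≡ 11 (mod 17), so λ ≡ 16.
  x = λ² - 7 - 4 = 256 - 11 ≡ 7; y = λ·(7 - 7) - 5 ≡ 12. → (7, 12)
4P: (7, 12) + (4, 8). λ = (8 - 12)/(4 - 7) ≡ 13/14 mod 17. 14⁻¹ ≡ 11 (mod 17), so λ ≡ 7.
  x = λ² - 7 - 4 = 49 - 11 ≡ 4; y = λ·(7 - 4) - 12 ≡ 9. → (4, 9)
5P: (4, 9) + (4, 8): same x and y₁ ≡ -y₂, so the sum is O.
5P = O, so the order is 5.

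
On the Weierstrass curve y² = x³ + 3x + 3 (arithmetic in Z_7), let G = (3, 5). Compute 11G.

Repeated addition: build up to 11G.
2G: tangent at (3, 5): λ = (3·3² + 3)/(2·5) ≡ 2/3. 3⁻¹ ≡ 5 (mod 7) since 3·5 = 15 ≡ 1, so λ ≡ 2·5 ≡ 3.
  x = λ² - 3 - 3 = 9 - 6 ≡ 3; y = λ·(3 - 3) - 5 ≡ 2. → (3, 2)
3G: (3, 2) + (3, 5): same x and y₁ ≡ -y₂, so the sum is O.
4G: O + (3, 5) = (3, 5) (identity).
5G: tangent at (3, 5): λ = (3·3² + 3)/(2·5) ≡ 2/3. 3⁻¹ ≡ 5 (mod 7), so λ ≡ 2·5 ≡ 3.
  x = λ² - 3 - 3 = 9 - 6 ≡ 3; y = λ·(3 - 3) - 5 ≡ 2. → (3, 2)
6G: (3, 2) + (3, 5): same x and y₁ ≡ -y₂, so the sum is O.
7G: O + (3, 5) = (3, 5) (identity).
8G: tangent at (3, 5): λ = (3·3² + 3)/(2·5) ≡ 2/3. 3⁻¹ ≡ 5 (mod 7), so λ ≡ 2·5 ≡ 3.
  x = λ² - 3 - 3 = 9 - 6 ≡ 3; y = λ·(3 - 3) - 5 ≡ 2. → (3, 2)
9G: (3, 2) + (3, 5): same x and y₁ ≡ -y₂, so the sum is O.
10G: O + (3, 5) = (3, 5) (identity).
11G: tangent at (3, 5): λ = (3·3² + 3)/(2·5) ≡ 2/3. 3⁻¹ ≡ 5 (mod 7) since 3·5 = 15 ≡ 1, so λ ≡ 2·5 ≡ 3.
  x = λ² - 3 - 3 = 9 - 6 ≡ 3; y = λ·(3 - 3) - 5 ≡ 2. → (3, 2)

(3, 2)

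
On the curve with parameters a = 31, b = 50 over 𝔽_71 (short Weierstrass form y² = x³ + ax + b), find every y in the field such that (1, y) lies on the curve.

none

x³ + 31x + 50 = 82 ≡ 11 (mod 71).
11 is a non-residue mod 71; no y exists.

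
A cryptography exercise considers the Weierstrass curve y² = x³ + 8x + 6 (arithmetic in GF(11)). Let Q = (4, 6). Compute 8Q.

Double-and-add on 8 = (1000)₂. Start with Q = (4, 6) for the leading 1-bit.
double: tangent at (4, 6): λ = (3·4² + 8)/(2·6) ≡ 1/1. 1⁻¹ ≡ 1 (mod 11), so λ ≡ 1·1 ≡ 1.
  x = λ² - 4 - 4 = 1 - 8 ≡ 4; y = λ·(4 - 4) - 6 ≡ 5. → (4, 5)
double: tangent at (4, 5): λ = (3·4² + 8)/(2·5) ≡ 1/10. 10⁻¹ ≡ 10 (mod 11) since 10·10 = 100 ≡ 1, so λ ≡ 1·10 ≡ 10.
  x = λ² - 4 - 4 = 100 - 8 ≡ 4; y = λ·(4 - 4) - 5 ≡ 6. → (4, 6)
double: tangent at (4, 6): λ = (3·4² + 8)/(2·6) ≡ 1/1. 1⁻¹ ≡ 1 (mod 11) since 1·1 = 1 ≡ 1, so λ ≡ 1·1 ≡ 1.
  x = λ² - 4 - 4 = 1 - 8 ≡ 4; y = λ·(4 - 4) - 6 ≡ 5. → (4, 5)

(4, 5)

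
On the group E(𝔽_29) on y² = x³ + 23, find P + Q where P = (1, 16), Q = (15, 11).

(1, 16) + (15, 11). λ = (11 - 16)/(15 - 1) ≡ 24/14 mod 29. 14⁻¹ ≡ 27 (mod 29) since 14·27 = 378 ≡ 1, so λ ≡ 10.
  x = λ² - 1 - 15 = 100 - 16 ≡ 26; y = λ·(1 - 26) - 16 ≡ 24. → (26, 24)

(26, 24)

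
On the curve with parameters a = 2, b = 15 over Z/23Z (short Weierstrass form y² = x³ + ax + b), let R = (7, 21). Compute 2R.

tangent at (7, 21): λ = (3·7² + 2)/(2·21) ≡ 11/19. 19⁻¹ ≡ 17 (mod 23) since 19·17 = 323 ≡ 1, so λ ≡ 11·17 ≡ 3.
  x = λ² - 7 - 7 = 9 - 14 ≡ 18; y = λ·(7 - 18) - 21 ≡ 15. → (18, 15)

(18, 15)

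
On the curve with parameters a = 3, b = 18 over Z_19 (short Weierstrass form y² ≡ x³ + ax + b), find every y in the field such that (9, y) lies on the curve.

none

x³ + 3x + 18 = 774 ≡ 14 (mod 19).
14 is a non-residue mod 19; no y exists.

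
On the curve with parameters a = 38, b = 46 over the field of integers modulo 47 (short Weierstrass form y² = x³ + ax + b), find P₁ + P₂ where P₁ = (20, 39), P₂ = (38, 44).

(31, 18)

(20, 39) + (38, 44). λ = (44 - 39)/(38 - 20) ≡ 5/18 mod 47. 18⁻¹ ≡ 34 (mod 47), so λ ≡ 29.
  x = λ² - 20 - 38 = 841 - 58 ≡ 31; y = λ·(20 - 31) - 39 ≡ 18. → (31, 18)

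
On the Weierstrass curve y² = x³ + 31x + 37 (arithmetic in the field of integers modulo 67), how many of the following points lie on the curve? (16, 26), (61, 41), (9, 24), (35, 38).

2

(16, 26): 26² ≡ 6, rhs ≡ 6 → on.
(61, 41): 41² ≡ 6, rhs ≡ 37 → off.
(9, 24): 24² ≡ 40, rhs ≡ 40 → on.
(35, 38): 38² ≡ 37, rhs ≡ 45 → off.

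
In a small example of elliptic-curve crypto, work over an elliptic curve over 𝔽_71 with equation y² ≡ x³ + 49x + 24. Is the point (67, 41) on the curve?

yes

y² = 41² ≡ 48; x³ + 49x + 24 = 304070 ≡ 48 (mod 71). 48 = 48.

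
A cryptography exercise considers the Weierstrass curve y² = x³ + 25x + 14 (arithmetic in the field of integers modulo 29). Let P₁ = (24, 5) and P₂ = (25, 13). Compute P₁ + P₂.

(24, 5) + (25, 13). λ = (13 - 5)/(25 - 24) ≡ 8/1 mod 29. 1⁻¹ ≡ 1 (mod 29), so λ ≡ 8.
  x = λ² - 24 - 25 = 64 - 49 ≡ 15; y = λ·(24 - 15) - 5 ≡ 9. → (15, 9)

(15, 9)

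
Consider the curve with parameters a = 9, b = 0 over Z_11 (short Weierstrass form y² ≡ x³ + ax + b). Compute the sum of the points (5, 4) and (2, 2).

(2, 9)

(5, 4) + (2, 2). λ = (2 - 4)/(2 - 5) ≡ 9/8 mod 11. 8⁻¹ ≡ 7 (mod 11) since 8·7 = 56 ≡ 1, so λ ≡ 8.
  x = λ² - 5 - 2 = 64 - 7 ≡ 2; y = λ·(5 - 2) - 4 ≡ 9. → (2, 9)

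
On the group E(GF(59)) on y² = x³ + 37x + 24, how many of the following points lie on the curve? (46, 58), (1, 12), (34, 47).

1

(46, 58): 58² ≡ 1, rhs ≡ 1 → on.
(1, 12): 12² ≡ 26, rhs ≡ 3 → off.
(34, 47): 47² ≡ 26, rhs ≡ 53 → off.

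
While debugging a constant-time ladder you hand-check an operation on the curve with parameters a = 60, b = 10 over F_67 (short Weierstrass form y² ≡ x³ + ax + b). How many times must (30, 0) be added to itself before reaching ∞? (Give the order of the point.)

2

2P: (30, 0) + (30, 0): same x and y₁ ≡ -y₂, so the sum is ∞.
2P = ∞, so the order is 2.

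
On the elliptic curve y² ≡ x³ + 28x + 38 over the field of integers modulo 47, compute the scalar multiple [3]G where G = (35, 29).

Repeated addition: build up to 3G.
2G: tangent at (35, 29): λ = (3·35² + 28)/(2·29) ≡ 37/11. 11⁻¹ ≡ 30 (mod 47) since 11·30 = 330 ≡ 1, so λ ≡ 37·30 ≡ 29.
  x = λ² - 35 - 35 = 841 - 70 ≡ 19; y = λ·(35 - 19) - 29 ≡ 12. → (19, 12)
3G: (19, 12) + (35, 29). λ = (29 - 12)/(35 - 19) ≡ 17/16 mod 47. 16⁻¹ ≡ 3 (mod 47) since 16·3 = 48 ≡ 1, so λ ≡ 4.
  x = λ² - 19 - 35 = 16 - 54 ≡ 9; y = λ·(19 - 9) - 12 ≡ 28. → (9, 28)

(9, 28)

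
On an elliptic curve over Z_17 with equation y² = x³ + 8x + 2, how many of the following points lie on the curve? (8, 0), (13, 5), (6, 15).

(8, 0): 0² ≡ 0, rhs ≡ 0 → on.
(13, 5): 5² ≡ 8, rhs ≡ 8 → on.
(6, 15): 15² ≡ 4, rhs ≡ 11 → off.

2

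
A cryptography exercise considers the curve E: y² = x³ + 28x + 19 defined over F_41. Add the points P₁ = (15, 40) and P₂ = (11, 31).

(38, 21)

(15, 40) + (11, 31). λ = (31 - 40)/(11 - 15) ≡ 32/37 mod 41. 37⁻¹ ≡ 10 (mod 41), so λ ≡ 33.
  x = λ² - 15 - 11 = 1089 - 26 ≡ 38; y = λ·(15 - 38) - 40 ≡ 21. → (38, 21)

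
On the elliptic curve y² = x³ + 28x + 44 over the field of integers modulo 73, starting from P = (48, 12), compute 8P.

Repeated addition: build up to 8P.
2P: tangent at (48, 12): λ = (3·48² + 28)/(2·12) ≡ 5/24. 24⁻¹ ≡ 70 (mod 73), so λ ≡ 5·70 ≡ 58.
  x = λ² - 48 - 48 = 3364 - 96 ≡ 56; y = λ·(48 - 56) - 12 ≡ 35. → (56, 35)
3P: (56, 35) + (48, 12). λ = (12 - 35)/(48 - 56) ≡ 50/65 mod 73. 65⁻¹ ≡ 9 (mod 73), so λ ≡ 12.
  x = λ² - 56 - 48 = 144 - 104 ≡ 40; y = λ·(56 - 40) - 35 ≡ 11. → (40, 11)
4P: (40, 11) + (48, 12). λ = (12 - 11)/(48 - 40) ≡ 1/8 mod 73. 8⁻¹ ≡ 64 (mod 73) since 8·64 = 512 ≡ 1, so λ ≡ 64.
  x = λ² - 40 - 48 = 4096 - 88 ≡ 66; y = λ·(40 - 66) - 11 ≡ 4. → (66, 4)
5P: (66, 4) + (48, 12). λ = (12 - 4)/(48 - 66) ≡ 8/55 mod 73. 55⁻¹ ≡ 4 (mod 73) since 55·4 = 220 ≡ 1, so λ ≡ 32.
  x = λ² - 66 - 48 = 1024 - 114 ≡ 34; y = λ·(66 - 34) - 4 ≡ 71. → (34, 71)
6P: (34, 71) + (48, 12). λ = (12 - 71)/(48 - 34) ≡ 14/14 mod 73. 14⁻¹ ≡ 47 (mod 73) since 14·47 = 658 ≡ 1, so λ ≡ 1.
  x = λ² - 34 - 48 = 1 - 82 ≡ 65; y = λ·(34 - 65) - 71 ≡ 44. → (65, 44)
7P: (65, 44) + (48, 12). λ = (12 - 44)/(48 - 65) ≡ 41/56 mod 73. 56⁻¹ ≡ 30 (mod 73) since 56·30 = 1680 ≡ 1, so λ ≡ 62.
  x = λ² - 65 - 48 = 3844 - 113 ≡ 8; y = λ·(65 - 8) - 44 ≡ 59. → (8, 59)
8P: (8, 59) + (48, 12). λ = (12 - 59)/(48 - 8) ≡ 26/40 mod 73. 40⁻¹ ≡ 42 (mod 73) since 40·42 = 1680 ≡ 1, so λ ≡ 70.
  x = λ² - 8 - 48 = 4900 - 56 ≡ 26; y = λ·(8 - 26) - 59 ≡ 68. → (26, 68)

(26, 68)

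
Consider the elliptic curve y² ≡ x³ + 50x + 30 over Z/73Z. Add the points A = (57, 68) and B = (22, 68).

(57, 68) + (22, 68). λ = (68 - 68)/(22 - 57) ≡ 0/38 mod 73. 38⁻¹ ≡ 25 (mod 73) since 38·25 = 950 ≡ 1, so λ ≡ 0.
  x = λ² - 57 - 22 = 0 - 79 ≡ 67; y = λ·(57 - 67) - 68 ≡ 5. → (67, 5)

(67, 5)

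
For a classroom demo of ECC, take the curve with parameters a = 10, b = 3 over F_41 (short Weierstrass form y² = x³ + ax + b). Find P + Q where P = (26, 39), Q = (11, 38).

(2, 20)

(26, 39) + (11, 38). λ = (38 - 39)/(11 - 26) ≡ 40/26 mod 41. 26⁻¹ ≡ 30 (mod 41) since 26·30 = 780 ≡ 1, so λ ≡ 11.
  x = λ² - 26 - 11 = 121 - 37 ≡ 2; y = λ·(26 - 2) - 39 ≡ 20. → (2, 20)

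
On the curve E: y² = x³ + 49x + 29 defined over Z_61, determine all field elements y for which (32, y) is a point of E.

12, 49

x³ + 49x + 29 = 34365 ≡ 22 (mod 61).
Square roots of 22 mod 61: 12 and 49 (since 12² = 144 ≡ 22).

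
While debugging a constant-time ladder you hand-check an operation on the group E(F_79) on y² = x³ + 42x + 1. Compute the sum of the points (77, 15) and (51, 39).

(77, 15) + (51, 39). λ = (39 - 15)/(51 - 77) ≡ 24/53 mod 79. 53⁻¹ ≡ 3 (mod 79), so λ ≡ 72.
  x = λ² - 77 - 51 = 5184 - 128 ≡ 0; y = λ·(77 - 0) - 15 ≡ 78. → (0, 78)

(0, 78)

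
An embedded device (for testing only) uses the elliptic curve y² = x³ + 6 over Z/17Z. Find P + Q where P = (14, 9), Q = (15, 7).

(14, 9) + (15, 7). λ = (7 - 9)/(15 - 14) ≡ 15/1 mod 17. 1⁻¹ ≡ 1 (mod 17), so λ ≡ 15.
  x = λ² - 14 - 15 = 225 - 29 ≡ 9; y = λ·(14 - 9) - 9 ≡ 15. → (9, 15)

(9, 15)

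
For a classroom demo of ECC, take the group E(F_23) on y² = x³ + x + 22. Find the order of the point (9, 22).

5

2P: tangent at (9, 22): λ = (3·9² + 1)/(2·22) ≡ 14/21. 21⁻¹ ≡ 11 (mod 23), so λ ≡ 14·11 ≡ 16.
  x = λ² - 9 - 9 = 256 - 18 ≡ 8; y = λ·(9 - 8) - 22 ≡ 17. → (8, 17)
3P: (8, 17) + (9, 22). λ = (22 - 17)/(9 - 8) ≡ 5/1 mod 23. 1⁻¹ ≡ 1 (mod 23) since 1·1 = 1 ≡ 1, so λ ≡ 5.
  x = λ² - 8 - 9 = 25 - 17 ≡ 8; y = λ·(8 - 8) - 17 ≡ 6. → (8, 6)
4P: (8, 6) + (9, 22). λ = (22 - 6)/(9 - 8) ≡ 16/1 mod 23. 1⁻¹ ≡ 1 (mod 23) since 1·1 = 1 ≡ 1, so λ ≡ 16.
  x = λ² - 8 - 9 = 256 - 17 ≡ 9; y = λ·(8 - 9) - 6 ≡ 1. → (9, 1)
5P: (9, 1) + (9, 22): same x and y₁ ≡ -y₂, so the sum is the point at infinity.
5P = the point at infinity, so the order is 5.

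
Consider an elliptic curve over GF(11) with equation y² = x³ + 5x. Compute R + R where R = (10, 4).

(3, 3)

tangent at (10, 4): λ = (3·10² + 5)/(2·4) ≡ 8/8. 8⁻¹ ≡ 7 (mod 11), so λ ≡ 8·7 ≡ 1.
  x = λ² - 10 - 10 = 1 - 20 ≡ 3; y = λ·(10 - 3) - 4 ≡ 3. → (3, 3)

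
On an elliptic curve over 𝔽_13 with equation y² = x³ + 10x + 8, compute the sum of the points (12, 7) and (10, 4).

(3, 0)

(12, 7) + (10, 4). λ = (4 - 7)/(10 - 12) ≡ 10/11 mod 13. 11⁻¹ ≡ 6 (mod 13), so λ ≡ 8.
  x = λ² - 12 - 10 = 64 - 22 ≡ 3; y = λ·(12 - 3) - 7 ≡ 0. → (3, 0)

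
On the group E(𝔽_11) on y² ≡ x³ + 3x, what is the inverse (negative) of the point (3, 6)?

(3, 5)

-(3, 6) = (3, -6 mod 11) = (3, 5).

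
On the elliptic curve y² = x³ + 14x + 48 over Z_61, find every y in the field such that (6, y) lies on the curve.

x³ + 14x + 48 = 348 ≡ 43 (mod 61).
43 is a non-residue mod 61; no y exists.

none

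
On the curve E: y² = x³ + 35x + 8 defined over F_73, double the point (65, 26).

tangent at (65, 26): λ = (3·65² + 35)/(2·26) ≡ 8/52. 52⁻¹ ≡ 66 (mod 73) since 52·66 = 3432 ≡ 1, so λ ≡ 8·66 ≡ 17.
  x = λ² - 65 - 65 = 289 - 130 ≡ 13; y = λ·(65 - 13) - 26 ≡ 55. → (13, 55)

(13, 55)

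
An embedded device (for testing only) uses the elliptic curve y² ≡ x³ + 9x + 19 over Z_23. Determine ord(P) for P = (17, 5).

2P: tangent at (17, 5): λ = (3·17² + 9)/(2·5) ≡ 2/10. 10⁻¹ ≡ 7 (mod 23) since 10·7 = 70 ≡ 1, so λ ≡ 2·7 ≡ 14.
  x = λ² - 17 - 17 = 196 - 34 ≡ 1; y = λ·(17 - 1) - 5 ≡ 12. → (1, 12)
3P: (1, 12) + (17, 5). λ = (5 - 12)/(17 - 1) ≡ 16/16 mod 23. 16⁻¹ ≡ 13 (mod 23), so λ ≡ 1.
  x = λ² - 1 - 17 = 1 - 18 ≡ 6; y = λ·(1 - 6) - 12 ≡ 6. → (6, 6)
4P: (6, 6) + (17, 5). λ = (5 - 6)/(17 - 6) ≡ 22/11 mod 23. 11⁻¹ ≡ 21 (mod 23) since 11·21 = 231 ≡ 1, so λ ≡ 2.
  x = λ² - 6 - 17 = 4 - 23 ≡ 4; y = λ·(6 - 4) - 6 ≡ 21. → (4, 21)
5P: (4, 21) + (17, 5). λ = (5 - 21)/(17 - 4) ≡ 7/13 mod 23. 13⁻¹ ≡ 16 (mod 23) since 13·16 = 208 ≡ 1, so λ ≡ 20.
  x = λ² - 4 - 17 = 400 - 21 ≡ 11; y = λ·(4 - 11) - 21 ≡ 0. → (11, 0)
6P: (11, 0) + (17, 5). λ = (5 - 0)/(17 - 11) ≡ 5/6 mod 23. 6⁻¹ ≡ 4 (mod 23), so λ ≡ 20.
  x = λ² - 11 - 17 = 400 - 28 ≡ 4; y = λ·(11 - 4) - 0 ≡ 2. → (4, 2)
7P: (4, 2) + (17, 5). λ = (5 - 2)/(17 - 4) ≡ 3/13 mod 23. 13⁻¹ ≡ 16 (mod 23), so λ ≡ 2.
  x = λ² - 4 - 17 = 4 - 21 ≡ 6; y = λ·(4 - 6) - 2 ≡ 17. → (6, 17)
8P: (6, 17) + (17, 5). λ = (5 - 17)/(17 - 6) ≡ 11/11 mod 23. 11⁻¹ ≡ 21 (mod 23), so λ ≡ 1.
  x = λ² - 6 - 17 = 1 - 23 ≡ 1; y = λ·(6 - 1) - 17 ≡ 11. → (1, 11)
9P: (1, 11) + (17, 5). λ = (5 - 11)/(17 - 1) ≡ 17/16 mod 23. 16⁻¹ ≡ 13 (mod 23), so λ ≡ 14.
  x = λ² - 1 - 17 = 196 - 18 ≡ 17; y = λ·(1 - 17) - 11 ≡ 18. → (17, 18)
10P: (17, 18) + (17, 5): same x and y₁ ≡ -y₂, so the sum is the point at infinity.
10P = the point at infinity, so the order is 10.

10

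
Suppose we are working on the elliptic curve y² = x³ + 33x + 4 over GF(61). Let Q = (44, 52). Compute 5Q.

Double-and-add on 5 = (101)₂. Start with Q = (44, 52) for the leading 1-bit.
double: tangent at (44, 52): λ = (3·44² + 33)/(2·52) ≡ 46/43. 43⁻¹ ≡ 44 (mod 61), so λ ≡ 46·44 ≡ 11.
  x = λ² - 44 - 44 = 121 - 88 ≡ 33; y = λ·(44 - 33) - 52 ≡ 8. → (33, 8)
double: tangent at (33, 8): λ = (3·33² + 33)/(2·8) ≡ 6/16. 16⁻¹ ≡ 42 (mod 61), so λ ≡ 6·42 ≡ 8.
  x = λ² - 33 - 33 = 64 - 66 ≡ 59; y = λ·(33 - 59) - 8 ≡ 28. → (59, 28)
add Q: (59, 28) + (44, 52). λ = (52 - 28)/(44 - 59) ≡ 24/46 mod 61. 46⁻¹ ≡ 4 (mod 61), so λ ≡ 35.
  x = λ² - 59 - 44 = 1225 - 103 ≡ 24; y = λ·(59 - 24) - 28 ≡ 38. → (24, 38)

(24, 38)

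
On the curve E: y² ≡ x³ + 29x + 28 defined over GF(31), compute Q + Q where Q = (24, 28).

(3, 7)

tangent at (24, 28): λ = (3·24² + 29)/(2·28) ≡ 21/25. 25⁻¹ ≡ 5 (mod 31), so λ ≡ 21·5 ≡ 12.
  x = λ² - 24 - 24 = 144 - 48 ≡ 3; y = λ·(24 - 3) - 28 ≡ 7. → (3, 7)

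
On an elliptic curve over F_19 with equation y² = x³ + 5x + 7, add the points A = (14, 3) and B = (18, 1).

(14, 3) + (18, 1). λ = (1 - 3)/(18 - 14) ≡ 17/4 mod 19. 4⁻¹ ≡ 5 (mod 19) since 4·5 = 20 ≡ 1, so λ ≡ 9.
  x = λ² - 14 - 18 = 81 - 32 ≡ 11; y = λ·(14 - 11) - 3 ≡ 5. → (11, 5)

(11, 5)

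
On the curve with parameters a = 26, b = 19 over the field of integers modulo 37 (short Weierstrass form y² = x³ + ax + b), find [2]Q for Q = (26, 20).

(21, 24)

tangent at (26, 20): λ = (3·26² + 26)/(2·20) ≡ 19/3. 3⁻¹ ≡ 25 (mod 37), so λ ≡ 19·25 ≡ 31.
  x = λ² - 26 - 26 = 961 - 52 ≡ 21; y = λ·(26 - 21) - 20 ≡ 24. → (21, 24)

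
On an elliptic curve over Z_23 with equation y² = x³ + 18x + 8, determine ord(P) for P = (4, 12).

5

2P: tangent at (4, 12): λ = (3·4² + 18)/(2·12) ≡ 20/1. 1⁻¹ ≡ 1 (mod 23), so λ ≡ 20·1 ≡ 20.
  x = λ² - 4 - 4 = 400 - 8 ≡ 1; y = λ·(4 - 1) - 12 ≡ 2. → (1, 2)
3P: (1, 2) + (4, 12). λ = (12 - 2)/(4 - 1) ≡ 10/3 mod 23. 3⁻¹ ≡ 8 (mod 23) since 3·8 = 24 ≡ 1, so λ ≡ 11.
  x = λ² - 1 - 4 = 121 - 5 ≡ 1; y = λ·(1 - 1) - 2 ≡ 21. → (1, 21)
4P: (1, 21) + (4, 12). λ = (12 - 21)/(4 - 1) ≡ 14/3 mod 23. 3⁻¹ ≡ 8 (mod 23), so λ ≡ 20.
  x = λ² - 1 - 4 = 400 - 5 ≡ 4; y = λ·(1 - 4) - 21 ≡ 11. → (4, 11)
5P: (4, 11) + (4, 12): same x and y₁ ≡ -y₂, so the sum is O.
5P = O, so the order is 5.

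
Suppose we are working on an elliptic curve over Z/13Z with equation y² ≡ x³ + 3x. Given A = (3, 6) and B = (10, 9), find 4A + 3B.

O

First 4A:
Double-and-add on 4 = (100)₂. Start with A = (3, 6) for the leading 1-bit.
double: tangent at (3, 6): λ = (3·3² + 3)/(2·6) ≡ 4/12. 12⁻¹ ≡ 12 (mod 13), so λ ≡ 4·12 ≡ 9.
  x = λ² - 3 - 3 = 81 - 6 ≡ 10; y = λ·(3 - 10) - 6 ≡ 9. → (10, 9)
double: tangent at (10, 9): λ = (3·10² + 3)/(2·9) ≡ 4/5. 5⁻¹ ≡ 8 (mod 13), so λ ≡ 4·8 ≡ 6.
  x = λ² - 10 - 10 = 36 - 20 ≡ 3; y = λ·(10 - 3) - 9 ≡ 7. → (3, 7)
4A = (3, 7).
Next 3B:
Repeated addition: build up to 3B.
2B: tangent at (10, 9): λ = (3·10² + 3)/(2·9) ≡ 4/5. 5⁻¹ ≡ 8 (mod 13), so λ ≡ 4·8 ≡ 6.
  x = λ² - 10 - 10 = 36 - 20 ≡ 3; y = λ·(10 - 3) - 9 ≡ 7. → (3, 7)
3B: (3, 7) + (10, 9). λ = (9 - 7)/(10 - 3) ≡ 2/7 mod 13. 7⁻¹ ≡ 2 (mod 13), so λ ≡ 4.
  x = λ² - 3 - 10 = 16 - 13 ≡ 3; y = λ·(3 - 3) - 7 ≡ 6. → (3, 6)
3B = (3, 6).
Finally 4A + 3B:
(3, 7) + (3, 6): same x and y₁ ≡ -y₂, so the sum is 𝒪.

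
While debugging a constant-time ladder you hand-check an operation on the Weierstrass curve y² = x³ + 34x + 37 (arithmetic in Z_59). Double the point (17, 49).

tangent at (17, 49): λ = (3·17² + 34)/(2·49) ≡ 16/39. 39⁻¹ ≡ 56 (mod 59), so λ ≡ 16·56 ≡ 11.
  x = λ² - 17 - 17 = 121 - 34 ≡ 28; y = λ·(17 - 28) - 49 ≡ 7. → (28, 7)

(28, 7)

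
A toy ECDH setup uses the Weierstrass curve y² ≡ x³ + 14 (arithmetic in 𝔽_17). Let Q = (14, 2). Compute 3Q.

Repeated addition: build up to 3Q.
2Q: tangent at (14, 2): λ = (3·14² + 0)/(2·2) ≡ 10/4. 4⁻¹ ≡ 13 (mod 17), so λ ≡ 10·13 ≡ 11.
  x = λ² - 14 - 14 = 121 - 28 ≡ 8; y = λ·(14 - 8) - 2 ≡ 13. → (8, 13)
3Q: (8, 13) + (14, 2). λ = (2 - 13)/(14 - 8) ≡ 6/6 mod 17. 6⁻¹ ≡ 3 (mod 17) since 6·3 = 18 ≡ 1, so λ ≡ 1.
  x = λ² - 8 - 14 = 1 - 22 ≡ 13; y = λ·(8 - 13) - 13 ≡ 16. → (13, 16)

(13, 16)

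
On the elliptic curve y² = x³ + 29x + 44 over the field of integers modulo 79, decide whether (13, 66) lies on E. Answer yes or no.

y² = 66² ≡ 11; x³ + 29x + 44 = 2618 ≡ 11 (mod 79). 11 = 11.

yes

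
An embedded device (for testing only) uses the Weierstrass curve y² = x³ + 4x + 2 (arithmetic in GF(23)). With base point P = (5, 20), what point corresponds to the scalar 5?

(20, 20)

Double-and-add on 5 = (101)₂. Start with P = (5, 20) for the leading 1-bit.
double: tangent at (5, 20): λ = (3·5² + 4)/(2·20) ≡ 10/17. 17⁻¹ ≡ 19 (mod 23) since 17·19 = 323 ≡ 1, so λ ≡ 10·19 ≡ 6.
  x = λ² - 5 - 5 = 36 - 10 ≡ 3; y = λ·(5 - 3) - 20 ≡ 15. → (3, 15)
double: tangent at (3, 15): λ = (3·3² + 4)/(2·15) ≡ 8/7. 7⁻¹ ≡ 10 (mod 23), so λ ≡ 8·10 ≡ 11.
  x = λ² - 3 - 3 = 121 - 6 ≡ 0; y = λ·(3 - 0) - 15 ≡ 18. → (0, 18)
add P: (0, 18) + (5, 20). λ = (20 - 18)/(5 - 0) ≡ 2/5 mod 23. 5⁻¹ ≡ 14 (mod 23) since 5·14 = 70 ≡ 1, so λ ≡ 5.
  x = λ² - 0 - 5 = 25 - 5 ≡ 20; y = λ·(0 - 20) - 18 ≡ 20. → (20, 20)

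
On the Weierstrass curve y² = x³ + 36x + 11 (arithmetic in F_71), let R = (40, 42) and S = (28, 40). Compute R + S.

(40, 42) + (28, 40). λ = (40 - 42)/(28 - 40) ≡ 69/59 mod 71. 59⁻¹ ≡ 65 (mod 71) since 59·65 = 3835 ≡ 1, so λ ≡ 12.
  x = λ² - 40 - 28 = 144 - 68 ≡ 5; y = λ·(40 - 5) - 42 ≡ 23. → (5, 23)

(5, 23)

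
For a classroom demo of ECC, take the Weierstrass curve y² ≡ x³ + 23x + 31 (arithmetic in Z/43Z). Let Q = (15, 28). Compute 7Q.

(39, 41)

Double-and-add on 7 = (111)₂. Start with Q = (15, 28) for the leading 1-bit.
double: tangent at (15, 28): λ = (3·15² + 23)/(2·28) ≡ 10/13. 13⁻¹ ≡ 10 (mod 43) since 13·10 = 130 ≡ 1, so λ ≡ 10·10 ≡ 14.
  x = λ² - 15 - 15 = 196 - 30 ≡ 37; y = λ·(15 - 37) - 28 ≡ 8. → (37, 8)
add Q: (37, 8) + (15, 28). λ = (28 - 8)/(15 - 37) ≡ 20/21 mod 43. 21⁻¹ ≡ 41 (mod 43) since 21·41 = 861 ≡ 1, so λ ≡ 3.
  x = λ² - 37 - 15 = 9 - 52 ≡ 0; y = λ·(37 - 0) - 8 ≡ 17. → (0, 17)
double: tangent at (0, 17): λ = (3·0² + 23)/(2·17) ≡ 23/34. 34⁻¹ ≡ 19 (mod 43) since 34·19 = 646 ≡ 1, so λ ≡ 23·19 ≡ 7.
  x = λ² - 0 - 0 = 49 - 0 ≡ 6; y = λ·(0 - 6) - 17 ≡ 27. → (6, 27)
add Q: (6, 27) + (15, 28). λ = (28 - 27)/(15 - 6) ≡ 1/9 mod 43. 9⁻¹ ≡ 24 (mod 43) since 9·24 = 216 ≡ 1, so λ ≡ 24.
  x = λ² - 6 - 15 = 576 - 21 ≡ 39; y = λ·(6 - 39) - 27 ≡ 41. → (39, 41)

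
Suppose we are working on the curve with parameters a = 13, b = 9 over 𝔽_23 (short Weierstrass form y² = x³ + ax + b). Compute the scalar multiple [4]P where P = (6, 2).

(10, 9)

Repeated addition: build up to 4P.
2P: tangent at (6, 2): λ = (3·6² + 13)/(2·2) ≡ 6/4. 4⁻¹ ≡ 6 (mod 23), so λ ≡ 6·6 ≡ 13.
  x = λ² - 6 - 6 = 169 - 12 ≡ 19; y = λ·(6 - 19) - 2 ≡ 13. → (19, 13)
3P: (19, 13) + (6, 2). λ = (2 - 13)/(6 - 19) ≡ 12/10 mod 23. 10⁻¹ ≡ 7 (mod 23), so λ ≡ 15.
  x = λ² - 19 - 6 = 225 - 25 ≡ 16; y = λ·(19 - 16) - 13 ≡ 9. → (16, 9)
4P: (16, 9) + (6, 2). λ = (2 - 9)/(6 - 16) ≡ 16/13 mod 23. 13⁻¹ ≡ 16 (mod 23) since 13·16 = 208 ≡ 1, so λ ≡ 3.
  x = λ² - 16 - 6 = 9 - 22 ≡ 10; y = λ·(16 - 10) - 9 ≡ 9. → (10, 9)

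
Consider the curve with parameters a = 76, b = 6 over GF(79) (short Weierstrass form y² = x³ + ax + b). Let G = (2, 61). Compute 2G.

tangent at (2, 61): λ = (3·2² + 76)/(2·61) ≡ 9/43. 43⁻¹ ≡ 68 (mod 79), so λ ≡ 9·68 ≡ 59.
  x = λ² - 2 - 2 = 3481 - 4 ≡ 1; y = λ·(2 - 1) - 61 ≡ 77. → (1, 77)

(1, 77)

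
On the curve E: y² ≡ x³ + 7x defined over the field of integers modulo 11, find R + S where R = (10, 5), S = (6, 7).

(10, 5) + (6, 7). λ = (7 - 5)/(6 - 10) ≡ 2/7 mod 11. 7⁻¹ ≡ 8 (mod 11), so λ ≡ 5.
  x = λ² - 10 - 6 = 25 - 16 ≡ 9; y = λ·(10 - 9) - 5 ≡ 0. → (9, 0)

(9, 0)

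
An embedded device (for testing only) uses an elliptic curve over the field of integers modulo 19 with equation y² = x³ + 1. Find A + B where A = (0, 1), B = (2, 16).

(2, 3)

(0, 1) + (2, 16). λ = (16 - 1)/(2 - 0) ≡ 15/2 mod 19. 2⁻¹ ≡ 10 (mod 19), so λ ≡ 17.
  x = λ² - 0 - 2 = 289 - 2 ≡ 2; y = λ·(0 - 2) - 1 ≡ 3. → (2, 3)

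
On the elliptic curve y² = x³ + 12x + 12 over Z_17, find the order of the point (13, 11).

7

2P: tangent at (13, 11): λ = (3·13² + 12)/(2·11) ≡ 9/5. 5⁻¹ ≡ 7 (mod 17), so λ ≡ 9·7 ≡ 12.
  x = λ² - 13 - 13 = 144 - 26 ≡ 16; y = λ·(13 - 16) - 11 ≡ 4. → (16, 4)
3P: (16, 4) + (13, 11). λ = (11 - 4)/(13 - 16) ≡ 7/14 mod 17. 14⁻¹ ≡ 11 (mod 17), so λ ≡ 9.
  x = λ² - 16 - 13 = 81 - 29 ≡ 1; y = λ·(16 - 1) - 4 ≡ 12. → (1, 12)
4P: (1, 12) + (13, 11). λ = (11 - 12)/(13 - 1) ≡ 16/12 mod 17. 12⁻¹ ≡ 10 (mod 17), so λ ≡ 7.
  x = λ² - 1 - 13 = 49 - 14 ≡ 1; y = λ·(1 - 1) - 12 ≡ 5. → (1, 5)
5P: (1, 5) + (13, 11). λ = (11 - 5)/(13 - 1) ≡ 6/12 mod 17. 12⁻¹ ≡ 10 (mod 17), so λ ≡ 9.
  x = λ² - 1 - 13 = 81 - 14 ≡ 16; y = λ·(1 - 16) - 5 ≡ 13. → (16, 13)
6P: (16, 13) + (13, 11). λ = (11 - 13)/(13 - 16) ≡ 15/14 mod 17. 14⁻¹ ≡ 11 (mod 17), so λ ≡ 12.
  x = λ² - 16 - 13 = 144 - 29 ≡ 13; y = λ·(16 - 13) - 13 ≡ 6. → (13, 6)
7P: (13, 6) + (13, 11): same x and y₁ ≡ -y₂, so the sum is the point at infinity.
7P = the point at infinity, so the order is 7.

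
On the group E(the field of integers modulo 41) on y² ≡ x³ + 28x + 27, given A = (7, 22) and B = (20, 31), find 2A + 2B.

(28, 7)

First 2A:
Repeated addition: build up to 2A.
2A: tangent at (7, 22): λ = (3·7² + 28)/(2·22) ≡ 11/3. 3⁻¹ ≡ 14 (mod 41) since 3·14 = 42 ≡ 1, so λ ≡ 11·14 ≡ 31.
  x = λ² - 7 - 7 = 961 - 14 ≡ 4; y = λ·(7 - 4) - 22 ≡ 30. → (4, 30)
2A = (4, 30).
Next 2B:
Repeated addition: build up to 2B.
2B: tangent at (20, 31): λ = (3·20² + 28)/(2·31) ≡ 39/21. 21⁻¹ ≡ 2 (mod 41), so λ ≡ 39·2 ≡ 37.
  x = λ² - 20 - 20 = 1369 - 40 ≡ 17; y = λ·(20 - 17) - 31 ≡ 39. → (17, 39)
2B = (17, 39).
Finally 2A + 2B:
(4, 30) + (17, 39). λ = (39 - 30)/(17 - 4) ≡ 9/13 mod 41. 13⁻¹ ≡ 19 (mod 41), so λ ≡ 7.
  x = λ² - 4 - 17 = 49 - 21 ≡ 28; y = λ·(4 - 28) - 30 ≡ 7. → (28, 7)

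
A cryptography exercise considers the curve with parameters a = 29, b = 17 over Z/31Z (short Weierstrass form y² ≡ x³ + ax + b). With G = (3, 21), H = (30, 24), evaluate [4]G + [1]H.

(7, 6)

First 4G:
Repeated addition: build up to 4G.
2G: tangent at (3, 21): λ = (3·3² + 29)/(2·21) ≡ 25/11. 11⁻¹ ≡ 17 (mod 31) since 11·17 = 187 ≡ 1, so λ ≡ 25·17 ≡ 22.
  x = λ² - 3 - 3 = 484 - 6 ≡ 13; y = λ·(3 - 13) - 21 ≡ 7. → (13, 7)
3G: (13, 7) + (3, 21). λ = (21 - 7)/(3 - 13) ≡ 14/21 mod 31. 21⁻¹ ≡ 3 (mod 31), so λ ≡ 11.
  x = λ² - 13 - 3 = 121 - 16 ≡ 12; y = λ·(13 - 12) - 7 ≡ 4. → (12, 4)
4G: (12, 4) + (3, 21). λ = (21 - 4)/(3 - 12) ≡ 17/22 mod 31. 22⁻¹ ≡ 24 (mod 31) since 22·24 = 528 ≡ 1, so λ ≡ 5.
  x = λ² - 12 - 3 = 25 - 15 ≡ 10; y = λ·(12 - 10) - 4 ≡ 6. → (10, 6)
4G = (10, 6).
Finally 4G + H:
(10, 6) + (30, 24). λ = (24 - 6)/(30 - 10) ≡ 18/20 mod 31. 20⁻¹ ≡ 14 (mod 31) since 20·14 = 280 ≡ 1, so λ ≡ 4.
  x = λ² - 10 - 30 = 16 - 40 ≡ 7; y = λ·(10 - 7) - 6 ≡ 6. → (7, 6)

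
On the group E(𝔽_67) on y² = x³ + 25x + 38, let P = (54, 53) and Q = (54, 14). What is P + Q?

The two points share x = 54 and their y-coordinates satisfy 53 + 14 ≡ 0 (mod 67), so they are inverses. Their sum is O.

O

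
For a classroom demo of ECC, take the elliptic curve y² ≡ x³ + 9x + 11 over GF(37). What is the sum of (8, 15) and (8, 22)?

The two points share x = 8 and their y-coordinates satisfy 15 + 22 ≡ 0 (mod 37), so they are inverses. Their sum is O.

O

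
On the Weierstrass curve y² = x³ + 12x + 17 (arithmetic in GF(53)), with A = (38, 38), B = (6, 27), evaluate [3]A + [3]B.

First 3A:
Repeated addition: build up to 3A.
2A: tangent at (38, 38): λ = (3·38² + 12)/(2·38) ≡ 51/23. 23⁻¹ ≡ 30 (mod 53) since 23·30 = 690 ≡ 1, so λ ≡ 51·30 ≡ 46.
  x = λ² - 38 - 38 = 2116 - 76 ≡ 26; y = λ·(38 - 26) - 38 ≡ 37. → (26, 37)
3A: (26, 37) + (38, 38). λ = (38 - 37)/(38 - 26) ≡ 1/12 mod 53. 12⁻¹ ≡ 31 (mod 53) since 12·31 = 372 ≡ 1, so λ ≡ 31.
  x = λ² - 26 - 38 = 961 - 64 ≡ 49; y = λ·(26 - 49) - 37 ≡ 45. → (49, 45)
3A = (49, 45).
Next 3B:
Repeated addition: build up to 3B.
2B: tangent at (6, 27): λ = (3·6² + 12)/(2·27) ≡ 14/1. 1⁻¹ ≡ 1 (mod 53), so λ ≡ 14·1 ≡ 14.
  x = λ² - 6 - 6 = 196 - 12 ≡ 25; y = λ·(6 - 25) - 27 ≡ 25. → (25, 25)
3B: (25, 25) + (6, 27). λ = (27 - 25)/(6 - 25) ≡ 2/34 mod 53. 34⁻¹ ≡ 39 (mod 53), so λ ≡ 25.
  x = λ² - 25 - 6 = 625 - 31 ≡ 11; y = λ·(25 - 11) - 25 ≡ 7. → (11, 7)
3B = (11, 7).
Finally 3A + 3B:
(49, 45) + (11, 7). λ = (7 - 45)/(11 - 49) ≡ 15/15 mod 53. 15⁻¹ ≡ 46 (mod 53), so λ ≡ 1.
  x = λ² - 49 - 11 = 1 - 60 ≡ 47; y = λ·(49 - 47) - 45 ≡ 10. → (47, 10)

(47, 10)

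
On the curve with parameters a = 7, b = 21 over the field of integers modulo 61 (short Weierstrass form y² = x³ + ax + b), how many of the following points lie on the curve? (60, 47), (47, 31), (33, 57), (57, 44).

3

(60, 47): 47² ≡ 13, rhs ≡ 13 → on.
(47, 31): 31² ≡ 46, rhs ≡ 46 → on.
(33, 57): 57² ≡ 16, rhs ≡ 16 → on.
(57, 44): 44² ≡ 45, rhs ≡ 51 → off.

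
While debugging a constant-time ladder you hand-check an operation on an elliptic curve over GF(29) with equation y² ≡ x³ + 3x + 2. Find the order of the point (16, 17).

9

2P: tangent at (16, 17): λ = (3·16² + 3)/(2·17) ≡ 17/5. 5⁻¹ ≡ 6 (mod 29) since 5·6 = 30 ≡ 1, so λ ≡ 17·6 ≡ 15.
  x = λ² - 16 - 16 = 225 - 32 ≡ 19; y = λ·(16 - 19) - 17 ≡ 25. → (19, 25)
3P: (19, 25) + (16, 17). λ = (17 - 25)/(16 - 19) ≡ 21/26 mod 29. 26⁻¹ ≡ 19 (mod 29), so λ ≡ 22.
  x = λ² - 19 - 16 = 484 - 35 ≡ 14; y = λ·(19 - 14) - 25 ≡ 27. → (14, 27)
4P: (14, 27) + (16, 17). λ = (17 - 27)/(16 - 14) ≡ 19/2 mod 29. 2⁻¹ ≡ 15 (mod 29), so λ ≡ 24.
  x = λ² - 14 - 16 = 576 - 30 ≡ 24; y = λ·(14 - 24) - 27 ≡ 23. → (24, 23)
5P: (24, 23) + (16, 17). λ = (17 - 23)/(16 - 24) ≡ 23/21 mod 29. 21⁻¹ ≡ 18 (mod 29) since 21·18 = 378 ≡ 1, so λ ≡ 8.
  x = λ² - 24 - 16 = 64 - 40 ≡ 24; y = λ·(24 - 24) - 23 ≡ 6. → (24, 6)
6P: (24, 6) + (16, 17). λ = (17 - 6)/(16 - 24) ≡ 11/21 mod 29. 21⁻¹ ≡ 18 (mod 29), so λ ≡ 24.
  x = λ² - 24 - 16 = 576 - 40 ≡ 14; y = λ·(24 - 14) - 6 ≡ 2. → (14, 2)
7P: (14, 2) + (16, 17). λ = (17 - 2)/(16 - 14) ≡ 15/2 mod 29. 2⁻¹ ≡ 15 (mod 29), so λ ≡ 22.
  x = λ² - 14 - 16 = 484 - 30 ≡ 19; y = λ·(14 - 19) - 2 ≡ 4. → (19, 4)
8P: (19, 4) + (16, 17). λ = (17 - 4)/(16 - 19) ≡ 13/26 mod 29. 26⁻¹ ≡ 19 (mod 29) since 26·19 = 494 ≡ 1, so λ ≡ 15.
  x = λ² - 19 - 16 = 225 - 35 ≡ 16; y = λ·(19 - 16) - 4 ≡ 12. → (16, 12)
9P: (16, 12) + (16, 17): same x and y₁ ≡ -y₂, so the sum is O.
9P = O, so the order is 9.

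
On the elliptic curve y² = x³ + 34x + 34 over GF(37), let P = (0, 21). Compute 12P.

(22, 21)

Repeated addition: build up to 12P.
2P: tangent at (0, 21): λ = (3·0² + 34)/(2·21) ≡ 34/5. 5⁻¹ ≡ 15 (mod 37), so λ ≡ 34·15 ≡ 29.
  x = λ² - 0 - 0 = 841 - 0 ≡ 27; y = λ·(0 - 27) - 21 ≡ 10. → (27, 10)
3P: (27, 10) + (0, 21). λ = (21 - 10)/(0 - 27) ≡ 11/10 mod 37. 10⁻¹ ≡ 26 (mod 37), so λ ≡ 27.
  x = λ² - 27 - 0 = 729 - 27 ≡ 36; y = λ·(27 - 36) - 10 ≡ 6. → (36, 6)
4P: (36, 6) + (0, 21). λ = (21 - 6)/(0 - 36) ≡ 15/1 mod 37. 1⁻¹ ≡ 1 (mod 37), so λ ≡ 15.
  x = λ² - 36 - 0 = 225 - 36 ≡ 4; y = λ·(36 - 4) - 6 ≡ 30. → (4, 30)
5P: (4, 30) + (0, 21). λ = (21 - 30)/(0 - 4) ≡ 28/33 mod 37. 33⁻¹ ≡ 9 (mod 37), so λ ≡ 30.
  x = λ² - 4 - 0 = 900 - 4 ≡ 8; y = λ·(4 - 8) - 30 ≡ 35. → (8, 35)
6P: (8, 35) + (0, 21). λ = (21 - 35)/(0 - 8) ≡ 23/29 mod 37. 29⁻¹ ≡ 23 (mod 37), so λ ≡ 11.
  x = λ² - 8 - 0 = 121 - 8 ≡ 2; y = λ·(8 - 2) - 35 ≡ 31. → (2, 31)
7P: (2, 31) + (0, 21). λ = (21 - 31)/(0 - 2) ≡ 27/35 mod 37. 35⁻¹ ≡ 18 (mod 37), so λ ≡ 5.
  x = λ² - 2 - 0 = 25 - 2 ≡ 23; y = λ·(2 - 23) - 31 ≡ 12. → (23, 12)
8P: (23, 12) + (0, 21). λ = (21 - 12)/(0 - 23) ≡ 9/14 mod 37. 14⁻¹ ≡ 8 (mod 37) since 14·8 = 112 ≡ 1, so λ ≡ 35.
  x = λ² - 23 - 0 = 1225 - 23 ≡ 18; y = λ·(23 - 18) - 12 ≡ 15. → (18, 15)
9P: (18, 15) + (0, 21). λ = (21 - 15)/(0 - 18) ≡ 6/19 mod 37. 19⁻¹ ≡ 2 (mod 37) since 19·2 = 38 ≡ 1, so λ ≡ 12.
  x = λ² - 18 - 0 = 144 - 18 ≡ 15; y = λ·(18 - 15) - 15 ≡ 21. → (15, 21)
10P: (15, 21) + (0, 21). λ = (21 - 21)/(0 - 15) ≡ 0/22 mod 37. 22⁻¹ ≡ 32 (mod 37) since 22·32 = 704 ≡ 1, so λ ≡ 0.
  x = λ² - 15 - 0 = 0 - 15 ≡ 22; y = λ·(15 - 22) - 21 ≡ 16. → (22, 16)
11P: (22, 16) + (0, 21). λ = (21 - 16)/(0 - 22) ≡ 5/15 mod 37. 15⁻¹ ≡ 5 (mod 37) since 15·5 = 75 ≡ 1, so λ ≡ 25.
  x = λ² - 22 - 0 = 625 - 22 ≡ 11; y = λ·(22 - 11) - 16 ≡ 0. → (11, 0)
12P: (11, 0) + (0, 21). λ = (21 - 0)/(0 - 11) ≡ 21/26 mod 37. 26⁻¹ ≡ 10 (mod 37), so λ ≡ 25.
  x = λ² - 11 - 0 = 625 - 11 ≡ 22; y = λ·(11 - 22) - 0 ≡ 21. → (22, 21)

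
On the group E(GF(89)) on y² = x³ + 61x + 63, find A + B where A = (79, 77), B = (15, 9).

(82, 70)

(79, 77) + (15, 9). λ = (9 - 77)/(15 - 79) ≡ 21/25 mod 89. 25⁻¹ ≡ 57 (mod 89), so λ ≡ 40.
  x = λ² - 79 - 15 = 1600 - 94 ≡ 82; y = λ·(79 - 82) - 77 ≡ 70. → (82, 70)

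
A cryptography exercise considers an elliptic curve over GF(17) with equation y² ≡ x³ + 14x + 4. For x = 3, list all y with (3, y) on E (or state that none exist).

none

x³ + 14x + 4 = 73 ≡ 5 (mod 17).
5 is a non-residue mod 17; no y exists.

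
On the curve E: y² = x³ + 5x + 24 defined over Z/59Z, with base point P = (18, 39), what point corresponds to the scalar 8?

(8, 35)

Double-and-add on 8 = (1000)₂. Start with P = (18, 39) for the leading 1-bit.
double: tangent at (18, 39): λ = (3·18² + 5)/(2·39) ≡ 33/19. 19⁻¹ ≡ 28 (mod 59) since 19·28 = 532 ≡ 1, so λ ≡ 33·28 ≡ 39.
  x = λ² - 18 - 18 = 1521 - 36 ≡ 10; y = λ·(18 - 10) - 39 ≡ 37. → (10, 37)
double: tangent at (10, 37): λ = (3·10² + 5)/(2·37) ≡ 10/15. 15⁻¹ ≡ 4 (mod 59), so λ ≡ 10·4 ≡ 40.
  x = λ² - 10 - 10 = 1600 - 20 ≡ 46; y = λ·(10 - 46) - 37 ≡ 57. → (46, 57)
double: tangent at (46, 57): λ = (3·46² + 5)/(2·57) ≡ 40/55. 55⁻¹ ≡ 44 (mod 59) since 55·44 = 2420 ≡ 1, so λ ≡ 40·44 ≡ 49.
  x = λ² - 46 - 46 = 2401 - 92 ≡ 8; y = λ·(46 - 8) - 57 ≡ 35. → (8, 35)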